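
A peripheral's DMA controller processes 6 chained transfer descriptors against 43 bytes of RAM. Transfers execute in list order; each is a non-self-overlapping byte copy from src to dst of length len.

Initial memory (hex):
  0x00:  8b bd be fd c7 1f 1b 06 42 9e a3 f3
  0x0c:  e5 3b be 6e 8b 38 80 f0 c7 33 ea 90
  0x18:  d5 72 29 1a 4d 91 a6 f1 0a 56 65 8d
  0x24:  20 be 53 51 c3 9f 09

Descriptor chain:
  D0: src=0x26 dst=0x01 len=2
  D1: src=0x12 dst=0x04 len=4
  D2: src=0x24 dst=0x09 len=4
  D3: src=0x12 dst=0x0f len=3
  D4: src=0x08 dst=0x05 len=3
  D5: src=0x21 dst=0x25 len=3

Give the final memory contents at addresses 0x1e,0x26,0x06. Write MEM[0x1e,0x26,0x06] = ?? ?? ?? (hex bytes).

MEM[0x1e,0x26,0x06] = a6 65 20

  after D0: wrote 2B at 0x01 = 5351
  after D1: wrote 4B at 0x04 = 80f0c733
  after D2: wrote 4B at 0x09 = 20be5351
  after D3: wrote 3B at 0x0f = 80f0c7
  after D4: wrote 3B at 0x05 = 4220be
  after D5: wrote 3B at 0x25 = 56658d
query mem[0x1e]=0xa6, mem[0x26]=0x65, mem[0x06]=0x20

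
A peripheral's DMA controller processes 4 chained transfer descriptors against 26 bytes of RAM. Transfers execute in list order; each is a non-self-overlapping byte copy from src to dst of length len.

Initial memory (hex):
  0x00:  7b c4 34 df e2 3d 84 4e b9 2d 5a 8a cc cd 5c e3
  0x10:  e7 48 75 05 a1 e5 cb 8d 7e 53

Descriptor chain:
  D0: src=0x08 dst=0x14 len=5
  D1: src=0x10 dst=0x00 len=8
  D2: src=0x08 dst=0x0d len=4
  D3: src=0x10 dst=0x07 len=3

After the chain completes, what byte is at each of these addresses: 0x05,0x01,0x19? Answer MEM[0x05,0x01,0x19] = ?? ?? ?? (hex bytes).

  after D0: wrote 5B at 0x14 = b92d5a8acc
  after D1: wrote 8B at 0x00 = e7487505b92d5a8a
  after D2: wrote 4B at 0x0d = b92d5a8a
  after D3: wrote 3B at 0x07 = 8a4875
query mem[0x05]=0x2d, mem[0x01]=0x48, mem[0x19]=0x53

MEM[0x05,0x01,0x19] = 2d 48 53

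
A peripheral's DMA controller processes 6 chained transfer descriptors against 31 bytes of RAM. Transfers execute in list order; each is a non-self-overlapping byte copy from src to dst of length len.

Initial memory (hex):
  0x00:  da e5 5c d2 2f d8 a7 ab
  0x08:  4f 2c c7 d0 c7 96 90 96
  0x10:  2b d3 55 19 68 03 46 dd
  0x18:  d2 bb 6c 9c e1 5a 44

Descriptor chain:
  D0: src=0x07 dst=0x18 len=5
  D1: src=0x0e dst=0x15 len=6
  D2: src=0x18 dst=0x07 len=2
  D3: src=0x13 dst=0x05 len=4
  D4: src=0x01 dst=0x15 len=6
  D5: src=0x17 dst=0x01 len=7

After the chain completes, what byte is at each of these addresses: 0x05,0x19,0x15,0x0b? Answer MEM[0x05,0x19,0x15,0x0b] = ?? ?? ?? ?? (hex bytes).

[0] 0x07->0x18 len=5 : ab 4f 2c c7 d0
[1] 0x0e->0x15 len=6 : 90 96 2b d3 55 19
[2] 0x18->0x07 len=2 : d3 55
[3] 0x13->0x05 len=4 : 19 68 90 96
[4] 0x01->0x15 len=6 : e5 5c d2 2f 19 68
[5] 0x17->0x01 len=7 : d2 2f 19 68 c7 d0 5a
query mem[0x05]=0xc7, mem[0x19]=0x19, mem[0x15]=0xe5, mem[0x0b]=0xd0

MEM[0x05,0x19,0x15,0x0b] = c7 19 e5 d0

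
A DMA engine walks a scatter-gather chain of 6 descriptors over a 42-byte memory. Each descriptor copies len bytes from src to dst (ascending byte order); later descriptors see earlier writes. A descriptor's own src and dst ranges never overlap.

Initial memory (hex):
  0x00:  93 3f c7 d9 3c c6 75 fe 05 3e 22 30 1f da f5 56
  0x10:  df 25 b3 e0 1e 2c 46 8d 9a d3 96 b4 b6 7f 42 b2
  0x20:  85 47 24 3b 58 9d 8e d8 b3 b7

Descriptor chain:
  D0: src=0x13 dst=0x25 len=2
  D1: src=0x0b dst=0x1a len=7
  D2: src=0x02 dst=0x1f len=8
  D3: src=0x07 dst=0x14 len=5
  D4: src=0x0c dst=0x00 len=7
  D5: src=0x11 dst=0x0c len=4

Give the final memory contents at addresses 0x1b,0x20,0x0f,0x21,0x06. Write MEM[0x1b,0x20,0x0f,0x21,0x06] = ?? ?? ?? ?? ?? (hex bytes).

  after D0: wrote 2B at 0x25 = e01e
  after D1: wrote 7B at 0x1a = 301fdaf556df25
  after D2: wrote 8B at 0x1f = c7d93cc675fe053e
  after D3: wrote 5B at 0x14 = fe053e2230
  after D4: wrote 7B at 0x00 = 1fdaf556df25b3
  after D5: wrote 4B at 0x0c = 25b3e0fe
query mem[0x1b]=0x1f, mem[0x20]=0xd9, mem[0x0f]=0xfe, mem[0x21]=0x3c, mem[0x06]=0xb3

MEM[0x1b,0x20,0x0f,0x21,0x06] = 1f d9 fe 3c b3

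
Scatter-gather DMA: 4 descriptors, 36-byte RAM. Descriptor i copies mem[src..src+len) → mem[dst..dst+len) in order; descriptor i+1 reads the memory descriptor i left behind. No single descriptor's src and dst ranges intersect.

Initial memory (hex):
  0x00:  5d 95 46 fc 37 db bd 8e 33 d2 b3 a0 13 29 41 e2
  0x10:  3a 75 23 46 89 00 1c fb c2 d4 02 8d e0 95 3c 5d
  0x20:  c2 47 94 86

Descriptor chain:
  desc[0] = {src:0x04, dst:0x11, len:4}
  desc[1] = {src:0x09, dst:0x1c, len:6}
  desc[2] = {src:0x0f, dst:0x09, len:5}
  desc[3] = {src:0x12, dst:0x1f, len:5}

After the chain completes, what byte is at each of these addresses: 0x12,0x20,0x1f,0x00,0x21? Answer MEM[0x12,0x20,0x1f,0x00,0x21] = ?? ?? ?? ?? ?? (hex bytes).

MEM[0x12,0x20,0x1f,0x00,0x21] = db bd db 5d 8e

D0: mem[0x11..0x14] <- [37 db bd 8e]
D1: mem[0x1c..0x21] <- [d2 b3 a0 13 29 41]
D2: mem[0x09..0x0d] <- [e2 3a 37 db bd]
D3: mem[0x1f..0x23] <- [db bd 8e 00 1c]
query mem[0x12]=0xdb, mem[0x20]=0xbd, mem[0x1f]=0xdb, mem[0x00]=0x5d, mem[0x21]=0x8e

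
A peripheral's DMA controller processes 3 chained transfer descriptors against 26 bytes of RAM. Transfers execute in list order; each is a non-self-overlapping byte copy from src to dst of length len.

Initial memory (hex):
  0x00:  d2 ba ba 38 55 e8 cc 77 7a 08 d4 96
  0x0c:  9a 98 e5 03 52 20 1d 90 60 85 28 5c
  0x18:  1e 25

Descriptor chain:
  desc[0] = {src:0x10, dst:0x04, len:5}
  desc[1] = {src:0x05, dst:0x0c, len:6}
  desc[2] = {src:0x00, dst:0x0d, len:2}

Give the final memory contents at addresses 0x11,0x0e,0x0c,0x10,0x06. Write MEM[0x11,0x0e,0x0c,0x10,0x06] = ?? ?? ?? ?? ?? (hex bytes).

D0: mem[0x04..0x08] <- [52 20 1d 90 60]
D1: mem[0x0c..0x11] <- [20 1d 90 60 08 d4]
D2: mem[0x0d..0x0e] <- [d2 ba]
query mem[0x11]=0xd4, mem[0x0e]=0xba, mem[0x0c]=0x20, mem[0x10]=0x08, mem[0x06]=0x1d

MEM[0x11,0x0e,0x0c,0x10,0x06] = d4 ba 20 08 1d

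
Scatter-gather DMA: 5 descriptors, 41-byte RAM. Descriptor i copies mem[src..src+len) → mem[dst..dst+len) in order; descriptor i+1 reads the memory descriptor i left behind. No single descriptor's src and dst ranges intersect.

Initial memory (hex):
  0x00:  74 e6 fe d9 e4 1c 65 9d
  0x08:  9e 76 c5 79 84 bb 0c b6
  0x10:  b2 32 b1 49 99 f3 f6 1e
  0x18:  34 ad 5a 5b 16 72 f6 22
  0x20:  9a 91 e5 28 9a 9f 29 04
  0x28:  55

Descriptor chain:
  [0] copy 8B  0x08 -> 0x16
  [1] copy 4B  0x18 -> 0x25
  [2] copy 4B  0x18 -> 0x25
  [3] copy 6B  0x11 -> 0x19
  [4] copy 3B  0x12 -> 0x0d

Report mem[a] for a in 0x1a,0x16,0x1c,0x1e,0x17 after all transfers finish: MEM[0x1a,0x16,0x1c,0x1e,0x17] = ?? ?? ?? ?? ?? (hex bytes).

  after D0: wrote 8B at 0x16 = 9e76c57984bb0cb6
  after D1: wrote 4B at 0x25 = c57984bb
  after D2: wrote 4B at 0x25 = c57984bb
  after D3: wrote 6B at 0x19 = 32b14999f39e
  after D4: wrote 3B at 0x0d = b14999
query mem[0x1a]=0xb1, mem[0x16]=0x9e, mem[0x1c]=0x99, mem[0x1e]=0x9e, mem[0x17]=0x76

MEM[0x1a,0x16,0x1c,0x1e,0x17] = b1 9e 99 9e 76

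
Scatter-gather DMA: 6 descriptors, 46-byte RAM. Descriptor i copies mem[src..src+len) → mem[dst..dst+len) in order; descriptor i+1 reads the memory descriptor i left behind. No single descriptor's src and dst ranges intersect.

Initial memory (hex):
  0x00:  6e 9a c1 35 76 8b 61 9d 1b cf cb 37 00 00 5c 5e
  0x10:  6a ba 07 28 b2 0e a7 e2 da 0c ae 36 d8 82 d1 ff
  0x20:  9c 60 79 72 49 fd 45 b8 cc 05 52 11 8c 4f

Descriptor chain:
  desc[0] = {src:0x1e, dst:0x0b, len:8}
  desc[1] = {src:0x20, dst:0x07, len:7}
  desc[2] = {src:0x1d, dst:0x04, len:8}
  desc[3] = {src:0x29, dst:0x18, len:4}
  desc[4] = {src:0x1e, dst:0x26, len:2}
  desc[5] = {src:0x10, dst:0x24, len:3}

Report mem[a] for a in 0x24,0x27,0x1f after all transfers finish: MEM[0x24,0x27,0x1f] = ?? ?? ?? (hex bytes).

D0: mem[0x0b..0x12] <- [d1 ff 9c 60 79 72 49 fd]
D1: mem[0x07..0x0d] <- [9c 60 79 72 49 fd 45]
D2: mem[0x04..0x0b] <- [82 d1 ff 9c 60 79 72 49]
D3: mem[0x18..0x1b] <- [05 52 11 8c]
D4: mem[0x26..0x27] <- [d1 ff]
D5: mem[0x24..0x26] <- [72 49 fd]
query mem[0x24]=0x72, mem[0x27]=0xff, mem[0x1f]=0xff

MEM[0x24,0x27,0x1f] = 72 ff ff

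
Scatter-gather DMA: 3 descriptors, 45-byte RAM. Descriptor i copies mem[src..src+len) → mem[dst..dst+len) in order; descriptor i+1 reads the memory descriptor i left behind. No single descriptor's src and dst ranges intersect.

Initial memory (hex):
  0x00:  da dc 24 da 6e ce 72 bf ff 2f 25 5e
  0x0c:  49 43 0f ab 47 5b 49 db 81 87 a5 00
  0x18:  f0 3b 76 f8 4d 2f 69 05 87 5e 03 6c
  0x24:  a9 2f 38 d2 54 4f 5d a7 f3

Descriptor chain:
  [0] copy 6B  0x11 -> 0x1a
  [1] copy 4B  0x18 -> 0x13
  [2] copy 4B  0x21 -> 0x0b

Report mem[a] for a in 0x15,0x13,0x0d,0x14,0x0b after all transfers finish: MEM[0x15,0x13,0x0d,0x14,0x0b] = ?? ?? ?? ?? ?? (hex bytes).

  after D0: wrote 6B at 0x1a = 5b49db8187a5
  after D1: wrote 4B at 0x13 = f03b5b49
  after D2: wrote 4B at 0x0b = 5e036ca9
query mem[0x15]=0x5b, mem[0x13]=0xf0, mem[0x0d]=0x6c, mem[0x14]=0x3b, mem[0x0b]=0x5e

MEM[0x15,0x13,0x0d,0x14,0x0b] = 5b f0 6c 3b 5e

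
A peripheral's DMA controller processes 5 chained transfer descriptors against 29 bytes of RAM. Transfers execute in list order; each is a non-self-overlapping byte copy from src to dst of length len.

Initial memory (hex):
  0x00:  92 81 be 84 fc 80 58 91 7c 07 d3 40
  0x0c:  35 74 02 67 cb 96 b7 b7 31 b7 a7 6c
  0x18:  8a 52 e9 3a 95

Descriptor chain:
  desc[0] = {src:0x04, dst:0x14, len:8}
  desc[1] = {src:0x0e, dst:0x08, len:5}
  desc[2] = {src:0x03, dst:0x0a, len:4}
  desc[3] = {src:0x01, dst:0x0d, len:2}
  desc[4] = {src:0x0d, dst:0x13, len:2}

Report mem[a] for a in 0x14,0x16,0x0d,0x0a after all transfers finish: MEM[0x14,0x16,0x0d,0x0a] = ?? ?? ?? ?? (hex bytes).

  after D0: wrote 8B at 0x14 = fc8058917c07d340
  after D1: wrote 5B at 0x08 = 0267cb96b7
  after D2: wrote 4B at 0x0a = 84fc8058
  after D3: wrote 2B at 0x0d = 81be
  after D4: wrote 2B at 0x13 = 81be
query mem[0x14]=0xbe, mem[0x16]=0x58, mem[0x0d]=0x81, mem[0x0a]=0x84

MEM[0x14,0x16,0x0d,0x0a] = be 58 81 84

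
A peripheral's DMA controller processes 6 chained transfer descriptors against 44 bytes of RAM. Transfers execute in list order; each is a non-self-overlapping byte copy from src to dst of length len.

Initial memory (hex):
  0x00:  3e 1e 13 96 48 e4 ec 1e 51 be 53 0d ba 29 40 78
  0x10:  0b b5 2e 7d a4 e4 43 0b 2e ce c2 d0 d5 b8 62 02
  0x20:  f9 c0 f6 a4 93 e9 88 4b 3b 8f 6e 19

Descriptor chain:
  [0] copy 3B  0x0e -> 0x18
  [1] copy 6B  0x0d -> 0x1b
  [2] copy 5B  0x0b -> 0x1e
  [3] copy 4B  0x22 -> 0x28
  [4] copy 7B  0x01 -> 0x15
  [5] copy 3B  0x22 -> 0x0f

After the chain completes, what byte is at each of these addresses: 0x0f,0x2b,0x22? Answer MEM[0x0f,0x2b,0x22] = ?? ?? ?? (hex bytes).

MEM[0x0f,0x2b,0x22] = 78 e9 78

#0 dst[0x18+3] := {0x40,0x78,0x0b}
#1 dst[0x1b+6] := {0x29,0x40,0x78,0x0b,0xb5,0x2e}
#2 dst[0x1e+5] := {0x0d,0xba,0x29,0x40,0x78}
#3 dst[0x28+4] := {0x78,0xa4,0x93,0xe9}
#4 dst[0x15+7] := {0x1e,0x13,0x96,0x48,0xe4,0xec,0x1e}
#5 dst[0x0f+3] := {0x78,0xa4,0x93}
query mem[0x0f]=0x78, mem[0x2b]=0xe9, mem[0x22]=0x78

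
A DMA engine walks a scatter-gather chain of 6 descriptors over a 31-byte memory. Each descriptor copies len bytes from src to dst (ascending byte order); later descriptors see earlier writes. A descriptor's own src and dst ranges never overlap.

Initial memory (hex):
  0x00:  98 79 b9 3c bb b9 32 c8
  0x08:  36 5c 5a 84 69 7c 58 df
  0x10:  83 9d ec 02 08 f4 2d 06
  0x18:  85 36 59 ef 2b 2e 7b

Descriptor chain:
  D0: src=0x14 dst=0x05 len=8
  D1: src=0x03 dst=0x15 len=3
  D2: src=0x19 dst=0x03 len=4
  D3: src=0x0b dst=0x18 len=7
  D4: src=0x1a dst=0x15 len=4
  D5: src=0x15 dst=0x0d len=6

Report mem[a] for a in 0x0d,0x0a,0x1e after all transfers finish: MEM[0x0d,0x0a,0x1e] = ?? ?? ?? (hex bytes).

#0 dst[0x05+8] := {0x08,0xf4,0x2d,0x06,0x85,0x36,0x59,0xef}
#1 dst[0x15+3] := {0x3c,0xbb,0x08}
#2 dst[0x03+4] := {0x36,0x59,0xef,0x2b}
#3 dst[0x18+7] := {0x59,0xef,0x7c,0x58,0xdf,0x83,0x9d}
#4 dst[0x15+4] := {0x7c,0x58,0xdf,0x83}
#5 dst[0x0d+6] := {0x7c,0x58,0xdf,0x83,0xef,0x7c}
query mem[0x0d]=0x7c, mem[0x0a]=0x36, mem[0x1e]=0x9d

MEM[0x0d,0x0a,0x1e] = 7c 36 9d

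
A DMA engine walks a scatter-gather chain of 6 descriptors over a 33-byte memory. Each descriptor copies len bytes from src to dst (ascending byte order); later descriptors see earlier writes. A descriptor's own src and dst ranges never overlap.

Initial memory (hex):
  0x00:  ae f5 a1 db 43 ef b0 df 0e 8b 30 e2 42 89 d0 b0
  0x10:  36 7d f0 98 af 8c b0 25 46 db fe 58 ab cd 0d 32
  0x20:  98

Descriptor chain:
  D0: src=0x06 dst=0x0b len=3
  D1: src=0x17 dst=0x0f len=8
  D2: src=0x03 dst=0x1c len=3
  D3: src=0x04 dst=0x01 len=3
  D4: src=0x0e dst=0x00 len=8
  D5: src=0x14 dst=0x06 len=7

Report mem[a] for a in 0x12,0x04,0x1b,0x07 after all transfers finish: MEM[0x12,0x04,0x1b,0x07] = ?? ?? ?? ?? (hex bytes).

MEM[0x12,0x04,0x1b,0x07] = fe fe 58 cd

D0: mem[0x0b..0x0d] <- [b0 df 0e]
D1: mem[0x0f..0x16] <- [25 46 db fe 58 ab cd 0d]
D2: mem[0x1c..0x1e] <- [db 43 ef]
D3: mem[0x01..0x03] <- [43 ef b0]
D4: mem[0x00..0x07] <- [d0 25 46 db fe 58 ab cd]
D5: mem[0x06..0x0c] <- [ab cd 0d 25 46 db fe]
query mem[0x12]=0xfe, mem[0x04]=0xfe, mem[0x1b]=0x58, mem[0x07]=0xcd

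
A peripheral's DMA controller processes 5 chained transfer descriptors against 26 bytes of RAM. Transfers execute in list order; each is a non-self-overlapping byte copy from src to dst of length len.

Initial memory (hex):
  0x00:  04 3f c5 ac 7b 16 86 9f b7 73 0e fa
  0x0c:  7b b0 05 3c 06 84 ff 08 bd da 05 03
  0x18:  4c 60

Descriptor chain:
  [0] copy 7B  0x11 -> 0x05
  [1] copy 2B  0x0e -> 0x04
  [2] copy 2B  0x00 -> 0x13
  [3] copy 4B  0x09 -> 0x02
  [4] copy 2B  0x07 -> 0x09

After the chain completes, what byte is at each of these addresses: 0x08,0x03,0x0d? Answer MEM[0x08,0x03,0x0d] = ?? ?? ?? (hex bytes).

MEM[0x08,0x03,0x0d] = bd 05 b0

D0: mem[0x05..0x0b] <- [84 ff 08 bd da 05 03]
D1: mem[0x04..0x05] <- [05 3c]
D2: mem[0x13..0x14] <- [04 3f]
D3: mem[0x02..0x05] <- [da 05 03 7b]
D4: mem[0x09..0x0a] <- [08 bd]
query mem[0x08]=0xbd, mem[0x03]=0x05, mem[0x0d]=0xb0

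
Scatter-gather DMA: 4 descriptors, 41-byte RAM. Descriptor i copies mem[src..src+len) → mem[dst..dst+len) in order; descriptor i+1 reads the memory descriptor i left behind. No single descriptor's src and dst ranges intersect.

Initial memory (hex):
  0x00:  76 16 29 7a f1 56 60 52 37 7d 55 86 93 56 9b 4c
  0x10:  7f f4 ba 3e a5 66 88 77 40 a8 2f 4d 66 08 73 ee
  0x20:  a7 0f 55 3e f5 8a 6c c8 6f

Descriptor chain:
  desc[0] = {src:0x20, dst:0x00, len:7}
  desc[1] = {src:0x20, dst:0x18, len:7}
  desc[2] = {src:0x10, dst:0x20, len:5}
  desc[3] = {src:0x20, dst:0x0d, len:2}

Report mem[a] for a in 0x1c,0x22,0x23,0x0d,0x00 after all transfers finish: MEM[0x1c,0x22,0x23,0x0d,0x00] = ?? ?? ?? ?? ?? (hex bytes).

#0 dst[0x00+7] := {0xa7,0x0f,0x55,0x3e,0xf5,0x8a,0x6c}
#1 dst[0x18+7] := {0xa7,0x0f,0x55,0x3e,0xf5,0x8a,0x6c}
#2 dst[0x20+5] := {0x7f,0xf4,0xba,0x3e,0xa5}
#3 dst[0x0d+2] := {0x7f,0xf4}
query mem[0x1c]=0xf5, mem[0x22]=0xba, mem[0x23]=0x3e, mem[0x0d]=0x7f, mem[0x00]=0xa7

MEM[0x1c,0x22,0x23,0x0d,0x00] = f5 ba 3e 7f a7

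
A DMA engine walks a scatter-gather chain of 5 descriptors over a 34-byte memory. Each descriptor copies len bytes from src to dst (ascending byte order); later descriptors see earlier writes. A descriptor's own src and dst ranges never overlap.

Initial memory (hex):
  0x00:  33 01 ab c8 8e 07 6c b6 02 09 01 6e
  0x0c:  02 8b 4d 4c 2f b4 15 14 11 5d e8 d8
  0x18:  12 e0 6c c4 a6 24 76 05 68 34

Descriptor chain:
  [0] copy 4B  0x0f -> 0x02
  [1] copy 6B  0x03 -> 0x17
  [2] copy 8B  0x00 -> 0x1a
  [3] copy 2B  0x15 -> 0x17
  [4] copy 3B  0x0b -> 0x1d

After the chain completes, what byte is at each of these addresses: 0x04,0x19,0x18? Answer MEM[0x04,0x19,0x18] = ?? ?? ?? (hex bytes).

MEM[0x04,0x19,0x18] = b4 15 e8

  after D0: wrote 4B at 0x02 = 4c2fb415
  after D1: wrote 6B at 0x17 = 2fb4156cb602
  after D2: wrote 8B at 0x1a = 33014c2fb4156cb6
  after D3: wrote 2B at 0x17 = 5de8
  after D4: wrote 3B at 0x1d = 6e028b
query mem[0x04]=0xb4, mem[0x19]=0x15, mem[0x18]=0xe8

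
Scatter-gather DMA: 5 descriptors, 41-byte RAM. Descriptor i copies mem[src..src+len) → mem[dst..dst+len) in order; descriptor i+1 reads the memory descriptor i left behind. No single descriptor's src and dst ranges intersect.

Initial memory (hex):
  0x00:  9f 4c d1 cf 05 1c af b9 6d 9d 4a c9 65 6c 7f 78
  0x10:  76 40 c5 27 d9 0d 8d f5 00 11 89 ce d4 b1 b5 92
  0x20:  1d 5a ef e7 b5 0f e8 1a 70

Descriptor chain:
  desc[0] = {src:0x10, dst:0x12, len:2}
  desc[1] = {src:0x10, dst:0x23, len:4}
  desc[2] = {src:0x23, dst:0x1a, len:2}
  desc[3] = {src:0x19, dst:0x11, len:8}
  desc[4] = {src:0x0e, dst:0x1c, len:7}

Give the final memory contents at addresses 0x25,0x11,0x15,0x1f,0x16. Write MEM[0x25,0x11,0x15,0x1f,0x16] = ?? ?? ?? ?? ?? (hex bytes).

#0 dst[0x12+2] := {0x76,0x40}
#1 dst[0x23+4] := {0x76,0x40,0x76,0x40}
#2 dst[0x1a+2] := {0x76,0x40}
#3 dst[0x11+8] := {0x11,0x76,0x40,0xd4,0xb1,0xb5,0x92,0x1d}
#4 dst[0x1c+7] := {0x7f,0x78,0x76,0x11,0x76,0x40,0xd4}
query mem[0x25]=0x76, mem[0x11]=0x11, mem[0x15]=0xb1, mem[0x1f]=0x11, mem[0x16]=0xb5

MEM[0x25,0x11,0x15,0x1f,0x16] = 76 11 b1 11 b5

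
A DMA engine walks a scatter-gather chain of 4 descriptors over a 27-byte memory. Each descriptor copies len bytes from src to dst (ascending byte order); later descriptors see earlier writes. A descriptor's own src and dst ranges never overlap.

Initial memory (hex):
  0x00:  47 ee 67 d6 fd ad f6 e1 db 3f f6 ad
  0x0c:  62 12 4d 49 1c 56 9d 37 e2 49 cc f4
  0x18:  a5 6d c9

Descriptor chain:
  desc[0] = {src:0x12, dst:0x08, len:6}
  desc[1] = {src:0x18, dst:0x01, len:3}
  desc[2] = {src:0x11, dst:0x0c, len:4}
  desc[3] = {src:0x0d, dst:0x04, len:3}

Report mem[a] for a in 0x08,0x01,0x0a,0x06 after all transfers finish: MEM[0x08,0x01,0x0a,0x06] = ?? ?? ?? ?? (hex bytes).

  after D0: wrote 6B at 0x08 = 9d37e249ccf4
  after D1: wrote 3B at 0x01 = a56dc9
  after D2: wrote 4B at 0x0c = 569d37e2
  after D3: wrote 3B at 0x04 = 9d37e2
query mem[0x08]=0x9d, mem[0x01]=0xa5, mem[0x0a]=0xe2, mem[0x06]=0xe2

MEM[0x08,0x01,0x0a,0x06] = 9d a5 e2 e2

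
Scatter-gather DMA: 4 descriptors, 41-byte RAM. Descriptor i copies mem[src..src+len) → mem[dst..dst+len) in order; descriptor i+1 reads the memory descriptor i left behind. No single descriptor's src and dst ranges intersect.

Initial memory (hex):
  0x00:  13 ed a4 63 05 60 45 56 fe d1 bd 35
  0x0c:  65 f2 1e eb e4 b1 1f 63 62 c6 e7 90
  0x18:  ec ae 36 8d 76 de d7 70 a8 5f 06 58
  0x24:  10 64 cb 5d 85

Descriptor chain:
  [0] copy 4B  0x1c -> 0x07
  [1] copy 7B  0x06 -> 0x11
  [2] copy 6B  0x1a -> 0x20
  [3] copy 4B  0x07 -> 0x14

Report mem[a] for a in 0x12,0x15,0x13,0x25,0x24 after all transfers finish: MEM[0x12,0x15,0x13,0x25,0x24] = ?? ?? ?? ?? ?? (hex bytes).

MEM[0x12,0x15,0x13,0x25,0x24] = 76 de de 70 d7

[0] 0x1c->0x07 len=4 : 76 de d7 70
[1] 0x06->0x11 len=7 : 45 76 de d7 70 35 65
[2] 0x1a->0x20 len=6 : 36 8d 76 de d7 70
[3] 0x07->0x14 len=4 : 76 de d7 70
query mem[0x12]=0x76, mem[0x15]=0xde, mem[0x13]=0xde, mem[0x25]=0x70, mem[0x24]=0xd7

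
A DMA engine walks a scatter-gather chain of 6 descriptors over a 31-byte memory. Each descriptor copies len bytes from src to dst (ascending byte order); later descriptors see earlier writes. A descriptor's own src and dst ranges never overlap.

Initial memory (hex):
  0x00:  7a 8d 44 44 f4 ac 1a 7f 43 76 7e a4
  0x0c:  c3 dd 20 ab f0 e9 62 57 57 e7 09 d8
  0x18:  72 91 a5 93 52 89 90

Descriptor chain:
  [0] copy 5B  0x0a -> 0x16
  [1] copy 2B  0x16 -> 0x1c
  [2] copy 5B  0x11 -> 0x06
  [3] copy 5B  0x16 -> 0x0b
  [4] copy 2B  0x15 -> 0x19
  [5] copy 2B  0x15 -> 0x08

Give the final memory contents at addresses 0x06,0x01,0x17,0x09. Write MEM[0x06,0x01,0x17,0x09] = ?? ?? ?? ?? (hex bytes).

[0] 0x0a->0x16 len=5 : 7e a4 c3 dd 20
[1] 0x16->0x1c len=2 : 7e a4
[2] 0x11->0x06 len=5 : e9 62 57 57 e7
[3] 0x16->0x0b len=5 : 7e a4 c3 dd 20
[4] 0x15->0x19 len=2 : e7 7e
[5] 0x15->0x08 len=2 : e7 7e
query mem[0x06]=0xe9, mem[0x01]=0x8d, mem[0x17]=0xa4, mem[0x09]=0x7e

MEM[0x06,0x01,0x17,0x09] = e9 8d a4 7e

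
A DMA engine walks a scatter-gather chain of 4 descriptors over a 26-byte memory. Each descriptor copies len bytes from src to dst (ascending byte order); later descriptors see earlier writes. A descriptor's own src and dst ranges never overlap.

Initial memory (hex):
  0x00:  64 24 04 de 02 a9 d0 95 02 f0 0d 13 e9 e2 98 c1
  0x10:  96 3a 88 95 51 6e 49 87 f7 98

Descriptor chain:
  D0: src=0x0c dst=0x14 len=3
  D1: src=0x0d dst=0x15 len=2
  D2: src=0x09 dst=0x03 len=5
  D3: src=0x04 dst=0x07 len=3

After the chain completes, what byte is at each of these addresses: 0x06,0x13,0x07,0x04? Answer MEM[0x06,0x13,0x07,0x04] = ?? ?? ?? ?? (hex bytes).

MEM[0x06,0x13,0x07,0x04] = e9 95 0d 0d

[0] 0x0c->0x14 len=3 : e9 e2 98
[1] 0x0d->0x15 len=2 : e2 98
[2] 0x09->0x03 len=5 : f0 0d 13 e9 e2
[3] 0x04->0x07 len=3 : 0d 13 e9
query mem[0x06]=0xe9, mem[0x13]=0x95, mem[0x07]=0x0d, mem[0x04]=0x0d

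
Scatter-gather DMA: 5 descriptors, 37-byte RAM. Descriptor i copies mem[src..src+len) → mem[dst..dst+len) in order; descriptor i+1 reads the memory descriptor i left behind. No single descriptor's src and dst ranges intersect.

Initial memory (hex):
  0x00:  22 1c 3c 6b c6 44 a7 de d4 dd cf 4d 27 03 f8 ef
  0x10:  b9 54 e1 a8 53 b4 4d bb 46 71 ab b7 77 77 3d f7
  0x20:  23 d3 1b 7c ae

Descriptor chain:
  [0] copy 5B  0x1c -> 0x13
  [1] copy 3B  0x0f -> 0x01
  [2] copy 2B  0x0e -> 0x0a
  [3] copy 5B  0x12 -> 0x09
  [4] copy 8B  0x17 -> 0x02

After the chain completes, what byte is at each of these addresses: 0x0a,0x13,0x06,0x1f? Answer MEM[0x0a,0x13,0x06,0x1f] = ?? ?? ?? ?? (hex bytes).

MEM[0x0a,0x13,0x06,0x1f] = 77 77 b7 f7

#0 dst[0x13+5] := {0x77,0x77,0x3d,0xf7,0x23}
#1 dst[0x01+3] := {0xef,0xb9,0x54}
#2 dst[0x0a+2] := {0xf8,0xef}
#3 dst[0x09+5] := {0xe1,0x77,0x77,0x3d,0xf7}
#4 dst[0x02+8] := {0x23,0x46,0x71,0xab,0xb7,0x77,0x77,0x3d}
query mem[0x0a]=0x77, mem[0x13]=0x77, mem[0x06]=0xb7, mem[0x1f]=0xf7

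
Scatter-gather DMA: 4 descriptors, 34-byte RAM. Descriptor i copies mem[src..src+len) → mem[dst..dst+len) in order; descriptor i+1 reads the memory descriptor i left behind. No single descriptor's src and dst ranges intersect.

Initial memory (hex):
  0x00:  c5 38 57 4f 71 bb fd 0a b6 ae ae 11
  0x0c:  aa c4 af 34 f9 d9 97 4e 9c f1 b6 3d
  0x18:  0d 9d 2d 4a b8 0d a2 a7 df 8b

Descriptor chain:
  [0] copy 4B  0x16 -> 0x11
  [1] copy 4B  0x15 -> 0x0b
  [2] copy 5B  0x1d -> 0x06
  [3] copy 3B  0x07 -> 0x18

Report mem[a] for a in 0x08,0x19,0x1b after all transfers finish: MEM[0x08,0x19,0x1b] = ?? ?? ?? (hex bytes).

MEM[0x08,0x19,0x1b] = a7 a7 4a

D0: mem[0x11..0x14] <- [b6 3d 0d 9d]
D1: mem[0x0b..0x0e] <- [f1 b6 3d 0d]
D2: mem[0x06..0x0a] <- [0d a2 a7 df 8b]
D3: mem[0x18..0x1a] <- [a2 a7 df]
query mem[0x08]=0xa7, mem[0x19]=0xa7, mem[0x1b]=0x4a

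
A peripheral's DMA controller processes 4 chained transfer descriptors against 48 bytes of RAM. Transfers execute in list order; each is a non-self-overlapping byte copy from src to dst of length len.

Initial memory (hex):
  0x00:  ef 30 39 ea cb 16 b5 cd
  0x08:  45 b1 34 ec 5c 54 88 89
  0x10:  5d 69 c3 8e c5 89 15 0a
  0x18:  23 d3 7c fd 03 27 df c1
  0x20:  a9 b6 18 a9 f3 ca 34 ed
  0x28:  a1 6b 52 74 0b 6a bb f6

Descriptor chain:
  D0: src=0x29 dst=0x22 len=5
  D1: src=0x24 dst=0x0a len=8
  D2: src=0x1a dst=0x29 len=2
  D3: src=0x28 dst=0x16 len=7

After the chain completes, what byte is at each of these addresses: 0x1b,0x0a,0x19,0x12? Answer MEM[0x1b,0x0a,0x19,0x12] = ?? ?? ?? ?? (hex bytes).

#0 dst[0x22+5] := {0x6b,0x52,0x74,0x0b,0x6a}
#1 dst[0x0a+8] := {0x74,0x0b,0x6a,0xed,0xa1,0x6b,0x52,0x74}
#2 dst[0x29+2] := {0x7c,0xfd}
#3 dst[0x16+7] := {0xa1,0x7c,0xfd,0x74,0x0b,0x6a,0xbb}
query mem[0x1b]=0x6a, mem[0x0a]=0x74, mem[0x19]=0x74, mem[0x12]=0xc3

MEM[0x1b,0x0a,0x19,0x12] = 6a 74 74 c3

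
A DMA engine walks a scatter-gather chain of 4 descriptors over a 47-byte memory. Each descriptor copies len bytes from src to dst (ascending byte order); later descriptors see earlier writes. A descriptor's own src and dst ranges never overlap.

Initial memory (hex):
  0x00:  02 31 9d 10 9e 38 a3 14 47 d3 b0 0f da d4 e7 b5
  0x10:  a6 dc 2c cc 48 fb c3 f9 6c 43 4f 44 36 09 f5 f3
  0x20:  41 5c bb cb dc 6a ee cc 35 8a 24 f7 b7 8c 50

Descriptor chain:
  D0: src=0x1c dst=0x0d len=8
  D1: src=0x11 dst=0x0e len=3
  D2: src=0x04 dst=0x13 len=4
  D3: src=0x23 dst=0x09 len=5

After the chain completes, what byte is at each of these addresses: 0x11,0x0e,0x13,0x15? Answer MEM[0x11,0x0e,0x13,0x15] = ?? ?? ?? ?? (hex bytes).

MEM[0x11,0x0e,0x13,0x15] = 41 41 9e a3

[0] 0x1c->0x0d len=8 : 36 09 f5 f3 41 5c bb cb
[1] 0x11->0x0e len=3 : 41 5c bb
[2] 0x04->0x13 len=4 : 9e 38 a3 14
[3] 0x23->0x09 len=5 : cb dc 6a ee cc
query mem[0x11]=0x41, mem[0x0e]=0x41, mem[0x13]=0x9e, mem[0x15]=0xa3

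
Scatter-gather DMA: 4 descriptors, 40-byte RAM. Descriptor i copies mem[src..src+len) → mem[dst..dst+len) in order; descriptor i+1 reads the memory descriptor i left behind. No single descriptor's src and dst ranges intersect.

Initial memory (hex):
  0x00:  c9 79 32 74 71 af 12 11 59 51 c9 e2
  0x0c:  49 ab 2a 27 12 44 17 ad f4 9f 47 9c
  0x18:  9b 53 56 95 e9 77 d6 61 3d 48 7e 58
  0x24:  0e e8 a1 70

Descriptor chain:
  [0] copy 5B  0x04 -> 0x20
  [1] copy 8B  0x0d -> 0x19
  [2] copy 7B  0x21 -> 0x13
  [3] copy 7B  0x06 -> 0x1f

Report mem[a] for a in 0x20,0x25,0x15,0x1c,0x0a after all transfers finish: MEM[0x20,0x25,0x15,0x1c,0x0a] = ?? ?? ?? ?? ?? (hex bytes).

D0: mem[0x20..0x24] <- [71 af 12 11 59]
D1: mem[0x19..0x20] <- [ab 2a 27 12 44 17 ad f4]
D2: mem[0x13..0x19] <- [af 12 11 59 e8 a1 70]
D3: mem[0x1f..0x25] <- [12 11 59 51 c9 e2 49]
query mem[0x20]=0x11, mem[0x25]=0x49, mem[0x15]=0x11, mem[0x1c]=0x12, mem[0x0a]=0xc9

MEM[0x20,0x25,0x15,0x1c,0x0a] = 11 49 11 12 c9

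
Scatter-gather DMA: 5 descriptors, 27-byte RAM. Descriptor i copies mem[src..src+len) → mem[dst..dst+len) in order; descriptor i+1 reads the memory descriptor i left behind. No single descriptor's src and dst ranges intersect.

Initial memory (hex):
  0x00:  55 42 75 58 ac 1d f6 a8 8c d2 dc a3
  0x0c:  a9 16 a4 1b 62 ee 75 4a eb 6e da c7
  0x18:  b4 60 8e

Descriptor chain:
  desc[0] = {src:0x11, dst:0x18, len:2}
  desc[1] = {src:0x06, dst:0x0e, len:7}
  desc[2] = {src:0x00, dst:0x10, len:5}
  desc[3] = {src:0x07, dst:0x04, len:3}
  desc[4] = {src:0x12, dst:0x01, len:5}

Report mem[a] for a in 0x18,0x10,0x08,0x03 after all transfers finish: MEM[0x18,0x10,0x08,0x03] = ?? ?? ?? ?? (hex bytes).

#0 dst[0x18+2] := {0xee,0x75}
#1 dst[0x0e+7] := {0xf6,0xa8,0x8c,0xd2,0xdc,0xa3,0xa9}
#2 dst[0x10+5] := {0x55,0x42,0x75,0x58,0xac}
#3 dst[0x04+3] := {0xa8,0x8c,0xd2}
#4 dst[0x01+5] := {0x75,0x58,0xac,0x6e,0xda}
query mem[0x18]=0xee, mem[0x10]=0x55, mem[0x08]=0x8c, mem[0x03]=0xac

MEM[0x18,0x10,0x08,0x03] = ee 55 8c ac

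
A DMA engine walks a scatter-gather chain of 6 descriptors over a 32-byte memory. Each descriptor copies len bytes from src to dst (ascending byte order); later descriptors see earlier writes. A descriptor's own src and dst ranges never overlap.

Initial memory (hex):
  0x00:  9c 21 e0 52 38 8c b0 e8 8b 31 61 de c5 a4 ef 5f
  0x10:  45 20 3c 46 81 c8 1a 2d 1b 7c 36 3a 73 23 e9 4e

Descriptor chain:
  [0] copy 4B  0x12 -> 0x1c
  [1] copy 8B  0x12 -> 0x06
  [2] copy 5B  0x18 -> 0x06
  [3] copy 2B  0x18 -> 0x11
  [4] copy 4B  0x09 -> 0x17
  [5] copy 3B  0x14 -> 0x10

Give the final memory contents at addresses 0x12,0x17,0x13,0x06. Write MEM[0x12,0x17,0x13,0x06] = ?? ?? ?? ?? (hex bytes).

MEM[0x12,0x17,0x13,0x06] = 1a 3a 46 1b

D0: mem[0x1c..0x1f] <- [3c 46 81 c8]
D1: mem[0x06..0x0d] <- [3c 46 81 c8 1a 2d 1b 7c]
D2: mem[0x06..0x0a] <- [1b 7c 36 3a 3c]
D3: mem[0x11..0x12] <- [1b 7c]
D4: mem[0x17..0x1a] <- [3a 3c 2d 1b]
D5: mem[0x10..0x12] <- [81 c8 1a]
query mem[0x12]=0x1a, mem[0x17]=0x3a, mem[0x13]=0x46, mem[0x06]=0x1b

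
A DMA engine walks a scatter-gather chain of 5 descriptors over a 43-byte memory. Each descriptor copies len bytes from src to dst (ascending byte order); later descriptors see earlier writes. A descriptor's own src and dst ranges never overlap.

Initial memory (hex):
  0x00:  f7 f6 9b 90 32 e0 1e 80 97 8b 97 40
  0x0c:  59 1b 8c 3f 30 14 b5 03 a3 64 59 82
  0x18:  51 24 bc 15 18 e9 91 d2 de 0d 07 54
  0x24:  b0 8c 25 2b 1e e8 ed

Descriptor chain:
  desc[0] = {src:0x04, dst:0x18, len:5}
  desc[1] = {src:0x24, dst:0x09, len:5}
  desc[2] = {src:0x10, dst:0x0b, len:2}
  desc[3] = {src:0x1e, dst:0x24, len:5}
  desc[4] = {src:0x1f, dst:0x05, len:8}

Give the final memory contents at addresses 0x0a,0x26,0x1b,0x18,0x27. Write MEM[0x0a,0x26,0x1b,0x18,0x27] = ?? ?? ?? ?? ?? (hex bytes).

MEM[0x0a,0x26,0x1b,0x18,0x27] = 91 de 80 32 0d

  after D0: wrote 5B at 0x18 = 32e01e8097
  after D1: wrote 5B at 0x09 = b08c252b1e
  after D2: wrote 2B at 0x0b = 3014
  after D3: wrote 5B at 0x24 = 91d2de0d07
  after D4: wrote 8B at 0x05 = d2de0d075491d2de
query mem[0x0a]=0x91, mem[0x26]=0xde, mem[0x1b]=0x80, mem[0x18]=0x32, mem[0x27]=0x0d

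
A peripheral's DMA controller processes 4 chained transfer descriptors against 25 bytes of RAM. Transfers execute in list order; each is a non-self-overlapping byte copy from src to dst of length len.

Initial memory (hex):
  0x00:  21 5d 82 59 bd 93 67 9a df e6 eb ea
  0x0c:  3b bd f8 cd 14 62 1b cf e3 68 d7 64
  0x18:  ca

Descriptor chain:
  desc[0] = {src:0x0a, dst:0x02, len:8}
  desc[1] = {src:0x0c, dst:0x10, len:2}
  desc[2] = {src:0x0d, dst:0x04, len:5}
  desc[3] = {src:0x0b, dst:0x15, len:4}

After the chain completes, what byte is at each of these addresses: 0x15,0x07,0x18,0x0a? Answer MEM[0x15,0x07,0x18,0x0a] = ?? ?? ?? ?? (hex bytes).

MEM[0x15,0x07,0x18,0x0a] = ea 3b f8 eb

  after D0: wrote 8B at 0x02 = ebea3bbdf8cd1462
  after D1: wrote 2B at 0x10 = 3bbd
  after D2: wrote 5B at 0x04 = bdf8cd3bbd
  after D3: wrote 4B at 0x15 = ea3bbdf8
query mem[0x15]=0xea, mem[0x07]=0x3b, mem[0x18]=0xf8, mem[0x0a]=0xeb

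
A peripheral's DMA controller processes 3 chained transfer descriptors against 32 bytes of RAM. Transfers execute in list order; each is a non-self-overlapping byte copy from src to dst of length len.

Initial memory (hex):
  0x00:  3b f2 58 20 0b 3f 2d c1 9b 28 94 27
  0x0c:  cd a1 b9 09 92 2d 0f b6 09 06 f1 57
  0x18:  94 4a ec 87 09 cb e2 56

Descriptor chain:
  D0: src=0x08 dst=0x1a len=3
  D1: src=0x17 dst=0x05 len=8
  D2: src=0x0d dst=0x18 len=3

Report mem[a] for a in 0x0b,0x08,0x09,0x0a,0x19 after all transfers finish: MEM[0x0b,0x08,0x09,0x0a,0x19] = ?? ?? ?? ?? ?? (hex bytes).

[0] 0x08->0x1a len=3 : 9b 28 94
[1] 0x17->0x05 len=8 : 57 94 4a 9b 28 94 cb e2
[2] 0x0d->0x18 len=3 : a1 b9 09
query mem[0x0b]=0xcb, mem[0x08]=0x9b, mem[0x09]=0x28, mem[0x0a]=0x94, mem[0x19]=0xb9

MEM[0x0b,0x08,0x09,0x0a,0x19] = cb 9b 28 94 b9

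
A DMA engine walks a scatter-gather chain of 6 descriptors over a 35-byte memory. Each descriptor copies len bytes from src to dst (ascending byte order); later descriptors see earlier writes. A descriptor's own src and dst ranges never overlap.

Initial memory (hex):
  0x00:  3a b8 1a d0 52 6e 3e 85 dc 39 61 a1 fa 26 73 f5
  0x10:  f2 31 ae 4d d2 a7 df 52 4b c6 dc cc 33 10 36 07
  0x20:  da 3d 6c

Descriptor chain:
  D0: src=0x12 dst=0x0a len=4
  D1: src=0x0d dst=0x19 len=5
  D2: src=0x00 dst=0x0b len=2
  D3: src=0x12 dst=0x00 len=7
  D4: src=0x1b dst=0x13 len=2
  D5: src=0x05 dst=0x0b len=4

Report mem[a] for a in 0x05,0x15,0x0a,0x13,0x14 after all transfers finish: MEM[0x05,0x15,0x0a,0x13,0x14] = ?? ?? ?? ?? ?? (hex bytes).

D0: mem[0x0a..0x0d] <- [ae 4d d2 a7]
D1: mem[0x19..0x1d] <- [a7 73 f5 f2 31]
D2: mem[0x0b..0x0c] <- [3a b8]
D3: mem[0x00..0x06] <- [ae 4d d2 a7 df 52 4b]
D4: mem[0x13..0x14] <- [f5 f2]
D5: mem[0x0b..0x0e] <- [52 4b 85 dc]
query mem[0x05]=0x52, mem[0x15]=0xa7, mem[0x0a]=0xae, mem[0x13]=0xf5, mem[0x14]=0xf2

MEM[0x05,0x15,0x0a,0x13,0x14] = 52 a7 ae f5 f2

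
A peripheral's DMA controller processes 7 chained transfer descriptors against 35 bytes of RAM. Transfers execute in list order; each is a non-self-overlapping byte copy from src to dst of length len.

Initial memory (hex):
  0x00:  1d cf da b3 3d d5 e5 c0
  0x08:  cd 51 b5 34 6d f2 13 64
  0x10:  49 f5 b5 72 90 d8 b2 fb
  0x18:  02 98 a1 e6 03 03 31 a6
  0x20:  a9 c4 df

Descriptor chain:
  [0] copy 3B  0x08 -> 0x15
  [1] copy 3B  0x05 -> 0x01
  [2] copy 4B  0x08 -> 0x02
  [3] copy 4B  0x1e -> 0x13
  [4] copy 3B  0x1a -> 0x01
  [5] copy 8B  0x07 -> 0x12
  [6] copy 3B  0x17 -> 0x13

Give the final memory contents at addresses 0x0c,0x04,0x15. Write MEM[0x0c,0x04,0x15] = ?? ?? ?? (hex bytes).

#0 dst[0x15+3] := {0xcd,0x51,0xb5}
#1 dst[0x01+3] := {0xd5,0xe5,0xc0}
#2 dst[0x02+4] := {0xcd,0x51,0xb5,0x34}
#3 dst[0x13+4] := {0x31,0xa6,0xa9,0xc4}
#4 dst[0x01+3] := {0xa1,0xe6,0x03}
#5 dst[0x12+8] := {0xc0,0xcd,0x51,0xb5,0x34,0x6d,0xf2,0x13}
#6 dst[0x13+3] := {0x6d,0xf2,0x13}
query mem[0x0c]=0x6d, mem[0x04]=0xb5, mem[0x15]=0x13

MEM[0x0c,0x04,0x15] = 6d b5 13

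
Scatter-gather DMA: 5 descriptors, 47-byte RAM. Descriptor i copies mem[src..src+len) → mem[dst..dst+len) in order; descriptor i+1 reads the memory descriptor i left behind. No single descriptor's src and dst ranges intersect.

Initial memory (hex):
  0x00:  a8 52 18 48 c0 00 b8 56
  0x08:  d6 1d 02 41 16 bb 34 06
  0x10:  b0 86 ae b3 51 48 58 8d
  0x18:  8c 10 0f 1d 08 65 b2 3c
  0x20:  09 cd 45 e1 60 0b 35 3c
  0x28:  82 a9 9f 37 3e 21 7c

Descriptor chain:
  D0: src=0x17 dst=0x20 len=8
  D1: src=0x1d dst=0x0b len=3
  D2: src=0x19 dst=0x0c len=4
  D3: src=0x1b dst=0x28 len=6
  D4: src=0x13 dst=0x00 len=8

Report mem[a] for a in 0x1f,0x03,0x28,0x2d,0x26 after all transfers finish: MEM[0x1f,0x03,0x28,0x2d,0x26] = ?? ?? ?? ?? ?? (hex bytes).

D0: mem[0x20..0x27] <- [8d 8c 10 0f 1d 08 65 b2]
D1: mem[0x0b..0x0d] <- [65 b2 3c]
D2: mem[0x0c..0x0f] <- [10 0f 1d 08]
D3: mem[0x28..0x2d] <- [1d 08 65 b2 3c 8d]
D4: mem[0x00..0x07] <- [b3 51 48 58 8d 8c 10 0f]
query mem[0x1f]=0x3c, mem[0x03]=0x58, mem[0x28]=0x1d, mem[0x2d]=0x8d, mem[0x26]=0x65

MEM[0x1f,0x03,0x28,0x2d,0x26] = 3c 58 1d 8d 65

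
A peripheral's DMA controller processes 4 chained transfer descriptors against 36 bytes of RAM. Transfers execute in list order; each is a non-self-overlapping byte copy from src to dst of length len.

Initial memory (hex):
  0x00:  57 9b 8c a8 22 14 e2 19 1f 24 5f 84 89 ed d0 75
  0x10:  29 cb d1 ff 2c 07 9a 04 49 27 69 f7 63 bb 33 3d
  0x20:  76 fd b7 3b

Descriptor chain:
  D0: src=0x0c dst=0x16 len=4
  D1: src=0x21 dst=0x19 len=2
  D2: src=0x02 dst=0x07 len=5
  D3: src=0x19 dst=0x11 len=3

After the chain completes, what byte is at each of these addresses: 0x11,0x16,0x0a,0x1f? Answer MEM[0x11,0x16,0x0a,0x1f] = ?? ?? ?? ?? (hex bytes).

[0] 0x0c->0x16 len=4 : 89 ed d0 75
[1] 0x21->0x19 len=2 : fd b7
[2] 0x02->0x07 len=5 : 8c a8 22 14 e2
[3] 0x19->0x11 len=3 : fd b7 f7
query mem[0x11]=0xfd, mem[0x16]=0x89, mem[0x0a]=0x14, mem[0x1f]=0x3d

MEM[0x11,0x16,0x0a,0x1f] = fd 89 14 3d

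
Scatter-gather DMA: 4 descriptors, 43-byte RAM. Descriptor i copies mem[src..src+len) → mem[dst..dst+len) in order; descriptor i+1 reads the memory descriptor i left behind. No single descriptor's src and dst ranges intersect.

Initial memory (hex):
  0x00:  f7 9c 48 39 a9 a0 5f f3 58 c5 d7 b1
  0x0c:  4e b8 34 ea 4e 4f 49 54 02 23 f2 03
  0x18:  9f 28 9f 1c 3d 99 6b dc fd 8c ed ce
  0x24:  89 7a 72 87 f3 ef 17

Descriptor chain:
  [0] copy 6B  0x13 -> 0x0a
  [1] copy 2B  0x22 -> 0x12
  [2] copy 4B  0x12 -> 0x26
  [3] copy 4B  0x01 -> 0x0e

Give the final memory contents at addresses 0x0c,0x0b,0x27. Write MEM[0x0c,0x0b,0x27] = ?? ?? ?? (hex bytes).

MEM[0x0c,0x0b,0x27] = 23 02 ce

D0: mem[0x0a..0x0f] <- [54 02 23 f2 03 9f]
D1: mem[0x12..0x13] <- [ed ce]
D2: mem[0x26..0x29] <- [ed ce 02 23]
D3: mem[0x0e..0x11] <- [9c 48 39 a9]
query mem[0x0c]=0x23, mem[0x0b]=0x02, mem[0x27]=0xce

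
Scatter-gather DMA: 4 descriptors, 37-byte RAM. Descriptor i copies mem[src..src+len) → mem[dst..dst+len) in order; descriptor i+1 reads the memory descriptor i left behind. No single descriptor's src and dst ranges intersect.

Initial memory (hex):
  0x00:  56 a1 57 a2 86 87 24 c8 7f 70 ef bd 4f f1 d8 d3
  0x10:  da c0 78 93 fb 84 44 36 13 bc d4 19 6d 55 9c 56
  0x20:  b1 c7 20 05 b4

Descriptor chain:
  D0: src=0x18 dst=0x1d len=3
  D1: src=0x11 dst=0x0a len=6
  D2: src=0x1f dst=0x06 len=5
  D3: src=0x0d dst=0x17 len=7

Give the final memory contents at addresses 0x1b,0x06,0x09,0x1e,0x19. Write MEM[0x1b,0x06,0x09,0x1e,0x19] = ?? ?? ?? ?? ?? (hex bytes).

[0] 0x18->0x1d len=3 : 13 bc d4
[1] 0x11->0x0a len=6 : c0 78 93 fb 84 44
[2] 0x1f->0x06 len=5 : d4 b1 c7 20 05
[3] 0x0d->0x17 len=7 : fb 84 44 da c0 78 93
query mem[0x1b]=0xc0, mem[0x06]=0xd4, mem[0x09]=0x20, mem[0x1e]=0xbc, mem[0x19]=0x44

MEM[0x1b,0x06,0x09,0x1e,0x19] = c0 d4 20 bc 44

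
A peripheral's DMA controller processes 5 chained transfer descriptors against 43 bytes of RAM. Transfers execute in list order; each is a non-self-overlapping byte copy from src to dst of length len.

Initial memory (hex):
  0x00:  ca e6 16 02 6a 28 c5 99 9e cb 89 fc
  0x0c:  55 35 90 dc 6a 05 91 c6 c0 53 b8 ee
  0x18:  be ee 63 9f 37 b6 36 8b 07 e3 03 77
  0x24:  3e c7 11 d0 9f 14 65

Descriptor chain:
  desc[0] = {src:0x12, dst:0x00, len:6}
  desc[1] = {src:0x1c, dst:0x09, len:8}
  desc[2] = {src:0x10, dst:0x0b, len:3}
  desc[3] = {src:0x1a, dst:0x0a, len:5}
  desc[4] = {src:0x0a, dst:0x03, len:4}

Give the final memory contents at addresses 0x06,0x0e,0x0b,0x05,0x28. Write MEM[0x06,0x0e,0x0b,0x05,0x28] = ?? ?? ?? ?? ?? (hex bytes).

#0 dst[0x00+6] := {0x91,0xc6,0xc0,0x53,0xb8,0xee}
#1 dst[0x09+8] := {0x37,0xb6,0x36,0x8b,0x07,0xe3,0x03,0x77}
#2 dst[0x0b+3] := {0x77,0x05,0x91}
#3 dst[0x0a+5] := {0x63,0x9f,0x37,0xb6,0x36}
#4 dst[0x03+4] := {0x63,0x9f,0x37,0xb6}
query mem[0x06]=0xb6, mem[0x0e]=0x36, mem[0x0b]=0x9f, mem[0x05]=0x37, mem[0x28]=0x9f

MEM[0x06,0x0e,0x0b,0x05,0x28] = b6 36 9f 37 9f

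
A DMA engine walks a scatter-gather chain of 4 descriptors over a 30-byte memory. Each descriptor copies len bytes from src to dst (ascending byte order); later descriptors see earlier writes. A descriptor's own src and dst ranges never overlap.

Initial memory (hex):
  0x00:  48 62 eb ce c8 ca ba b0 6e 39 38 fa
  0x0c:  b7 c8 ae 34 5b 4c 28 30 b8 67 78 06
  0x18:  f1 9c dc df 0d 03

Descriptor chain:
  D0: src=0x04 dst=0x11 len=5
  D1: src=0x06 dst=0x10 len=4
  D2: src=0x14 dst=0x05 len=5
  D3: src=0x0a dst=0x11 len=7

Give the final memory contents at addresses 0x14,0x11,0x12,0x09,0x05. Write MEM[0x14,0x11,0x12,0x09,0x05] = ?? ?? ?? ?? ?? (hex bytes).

MEM[0x14,0x11,0x12,0x09,0x05] = c8 38 fa f1 b0

[0] 0x04->0x11 len=5 : c8 ca ba b0 6e
[1] 0x06->0x10 len=4 : ba b0 6e 39
[2] 0x14->0x05 len=5 : b0 6e 78 06 f1
[3] 0x0a->0x11 len=7 : 38 fa b7 c8 ae 34 ba
query mem[0x14]=0xc8, mem[0x11]=0x38, mem[0x12]=0xfa, mem[0x09]=0xf1, mem[0x05]=0xb0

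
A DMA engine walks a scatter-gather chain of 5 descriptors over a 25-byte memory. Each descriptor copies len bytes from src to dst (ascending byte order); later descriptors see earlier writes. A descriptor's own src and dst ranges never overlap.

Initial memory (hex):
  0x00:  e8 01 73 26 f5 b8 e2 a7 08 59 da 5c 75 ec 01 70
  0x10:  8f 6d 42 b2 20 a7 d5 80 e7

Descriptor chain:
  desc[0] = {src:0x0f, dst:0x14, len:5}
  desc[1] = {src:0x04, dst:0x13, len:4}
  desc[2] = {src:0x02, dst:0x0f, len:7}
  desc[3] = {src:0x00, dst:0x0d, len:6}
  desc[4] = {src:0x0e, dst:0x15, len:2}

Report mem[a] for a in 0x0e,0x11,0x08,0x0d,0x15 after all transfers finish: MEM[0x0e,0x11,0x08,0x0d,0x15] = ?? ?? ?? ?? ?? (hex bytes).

#0 dst[0x14+5] := {0x70,0x8f,0x6d,0x42,0xb2}
#1 dst[0x13+4] := {0xf5,0xb8,0xe2,0xa7}
#2 dst[0x0f+7] := {0x73,0x26,0xf5,0xb8,0xe2,0xa7,0x08}
#3 dst[0x0d+6] := {0xe8,0x01,0x73,0x26,0xf5,0xb8}
#4 dst[0x15+2] := {0x01,0x73}
query mem[0x0e]=0x01, mem[0x11]=0xf5, mem[0x08]=0x08, mem[0x0d]=0xe8, mem[0x15]=0x01

MEM[0x0e,0x11,0x08,0x0d,0x15] = 01 f5 08 e8 01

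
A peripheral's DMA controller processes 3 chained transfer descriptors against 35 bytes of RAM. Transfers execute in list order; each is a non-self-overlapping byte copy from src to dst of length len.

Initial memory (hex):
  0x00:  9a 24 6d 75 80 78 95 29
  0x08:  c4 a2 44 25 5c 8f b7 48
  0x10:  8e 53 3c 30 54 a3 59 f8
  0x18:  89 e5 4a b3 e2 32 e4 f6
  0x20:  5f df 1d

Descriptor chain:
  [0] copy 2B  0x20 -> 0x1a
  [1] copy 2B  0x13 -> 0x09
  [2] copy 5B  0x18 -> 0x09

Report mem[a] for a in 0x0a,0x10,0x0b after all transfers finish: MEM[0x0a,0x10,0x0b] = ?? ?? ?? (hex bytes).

MEM[0x0a,0x10,0x0b] = e5 8e 5f

D0: mem[0x1a..0x1b] <- [5f df]
D1: mem[0x09..0x0a] <- [30 54]
D2: mem[0x09..0x0d] <- [89 e5 5f df e2]
query mem[0x0a]=0xe5, mem[0x10]=0x8e, mem[0x0b]=0x5f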